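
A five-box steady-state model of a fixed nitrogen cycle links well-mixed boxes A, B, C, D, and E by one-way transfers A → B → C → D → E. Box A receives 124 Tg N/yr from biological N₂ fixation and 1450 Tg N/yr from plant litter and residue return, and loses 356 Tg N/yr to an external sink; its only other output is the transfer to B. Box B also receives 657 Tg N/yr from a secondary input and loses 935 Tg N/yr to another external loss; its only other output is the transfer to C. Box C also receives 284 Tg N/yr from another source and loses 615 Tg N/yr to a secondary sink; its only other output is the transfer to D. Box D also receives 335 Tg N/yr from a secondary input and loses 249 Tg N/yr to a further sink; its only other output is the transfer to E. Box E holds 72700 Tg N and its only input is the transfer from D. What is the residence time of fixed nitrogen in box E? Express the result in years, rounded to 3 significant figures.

105 yr

Box A: F(A→B) = (124 + 1450) − 356 = 1218.0 Tg N/yr.
Box B: F(B→C) = (1218.0 + 657) − 935 = 940.00 Tg N/yr.
Box C: F(C→D) = (940.00 + 284) − 615 = 609.00 Tg N/yr.
Box D: F(D→E) = (609.00 + 335) − 249 = 695.00 Tg N/yr.
Box E throughput = its input = 695.00 Tg N/yr; τ = 72700 / 695.00 = 104.6 yr.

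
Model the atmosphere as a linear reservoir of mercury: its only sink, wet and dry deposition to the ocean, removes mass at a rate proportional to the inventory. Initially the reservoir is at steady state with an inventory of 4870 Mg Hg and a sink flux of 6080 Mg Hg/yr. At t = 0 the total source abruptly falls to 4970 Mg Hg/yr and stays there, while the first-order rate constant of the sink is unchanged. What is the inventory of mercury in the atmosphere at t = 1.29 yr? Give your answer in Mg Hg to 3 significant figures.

4160 Mg Hg

The sink rate constant is k = F₀/M₀ = 6080/4870 = 1.248 yr⁻¹.
Solving dM/dt = F₁ − kM with M(0) = M₀ gives M(t) = F₁/k + (M₀ − F₁/k)·e^(−kt).
F₁/k = 4970/1.248 = 3980.9 Mg Hg; kt = 1.248 × 1.29 = 1.611, e^(−kt) = 0.1998.
M(1.29) = 3980.9 + (4870 − 3980.9) × 0.1998 = 3980.9 + 177.6 = 4158.5 Mg Hg.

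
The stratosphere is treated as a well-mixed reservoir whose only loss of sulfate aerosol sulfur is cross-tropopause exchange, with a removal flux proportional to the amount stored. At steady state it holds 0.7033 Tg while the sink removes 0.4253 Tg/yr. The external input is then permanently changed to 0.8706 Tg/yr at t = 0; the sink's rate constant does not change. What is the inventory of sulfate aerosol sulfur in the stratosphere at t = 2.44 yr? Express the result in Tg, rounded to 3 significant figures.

Residence time τ = M₀/F₀ = 1.654 yr. The eventual steady state is M_∞ = M₀·(F₁/F₀) = 0.7033 × 0.8706/0.4253 = 1.4397 Tg.
The anomaly ΔM(t) = M(t) − M_∞ decays as ΔM₀·e^(−t/τ) with ΔM₀ = 0.7033 − 1.4397 = −0.7364 Tg.
At t = 2.44 yr, e^(−t/τ) = e^(−1.476) = 0.2287, so ΔM = −0.1684 Tg and M = 1.4397 − 0.1684 = 1.2713 Tg.

1.27 Tg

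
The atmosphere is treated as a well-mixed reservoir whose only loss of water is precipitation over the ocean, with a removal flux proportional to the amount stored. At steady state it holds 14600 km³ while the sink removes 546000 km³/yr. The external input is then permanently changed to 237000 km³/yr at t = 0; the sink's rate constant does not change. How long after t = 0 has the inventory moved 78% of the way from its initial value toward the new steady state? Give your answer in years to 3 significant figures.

τ = M₀/F₀ = 14600/546000 = 0.02674 yr.
The remaining gap fraction is e^(−t/τ); 78% covered ⇒ e^(−t/τ) = 0.220.
t = −τ ln(0.220) = 0.02674 × 1.514 = 0.04049 yr.

0.0405 yr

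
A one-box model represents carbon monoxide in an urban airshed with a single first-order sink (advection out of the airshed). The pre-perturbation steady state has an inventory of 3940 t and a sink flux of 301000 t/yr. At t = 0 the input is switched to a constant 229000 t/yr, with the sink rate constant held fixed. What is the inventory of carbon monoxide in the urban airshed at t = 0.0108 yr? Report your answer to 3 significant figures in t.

3410 t

The sink rate constant is k = F₀/M₀ = 301000/3940 = 76.40 yr⁻¹.
Solving dM/dt = F₁ − kM with M(0) = M₀ gives M(t) = F₁/k + (M₀ − F₁/k)·e^(−kt).
F₁/k = 229000/76.40 = 2997.5 t; kt = 76.40 × 0.0108 = 0.8251, e^(−kt) = 0.4382.
M(0.0108) = 2997.5 + (3940 − 2997.5) × 0.4382 = 2997.5 + 413.0 = 3410.5 t.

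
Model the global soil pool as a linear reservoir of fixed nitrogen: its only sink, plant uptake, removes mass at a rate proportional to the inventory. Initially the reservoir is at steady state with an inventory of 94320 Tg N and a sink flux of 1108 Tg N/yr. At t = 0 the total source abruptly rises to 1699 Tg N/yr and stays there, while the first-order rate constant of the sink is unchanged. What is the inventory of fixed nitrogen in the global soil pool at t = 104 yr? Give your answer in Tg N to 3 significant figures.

Residence time τ = M₀/F₀ = 85.13 yr. The eventual steady state is M_∞ = M₀·(F₁/F₀) = 94320 × 1699/1108 = 144630 Tg N.
The anomaly ΔM(t) = M(t) − M_∞ decays as ΔM₀·e^(−t/τ) with ΔM₀ = 94320 − 144630 = −50310 Tg N.
At t = 104 yr, e^(−t/τ) = e^(−1.222) = 0.2947, so ΔM = −14830 Tg N and M = 144630 − 14830 = 129800 Tg N.

130000 Tg N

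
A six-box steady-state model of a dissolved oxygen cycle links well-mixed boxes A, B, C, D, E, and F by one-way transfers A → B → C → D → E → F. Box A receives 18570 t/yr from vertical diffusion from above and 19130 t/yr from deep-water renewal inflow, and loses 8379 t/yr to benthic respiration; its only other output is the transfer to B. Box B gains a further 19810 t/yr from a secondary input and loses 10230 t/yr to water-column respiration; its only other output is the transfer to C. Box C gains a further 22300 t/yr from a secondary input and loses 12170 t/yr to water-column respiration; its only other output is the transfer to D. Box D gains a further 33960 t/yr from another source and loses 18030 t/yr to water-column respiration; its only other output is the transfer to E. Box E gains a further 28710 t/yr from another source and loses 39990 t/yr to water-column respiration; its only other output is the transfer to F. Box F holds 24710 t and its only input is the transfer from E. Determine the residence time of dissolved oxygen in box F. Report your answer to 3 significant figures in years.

0.460 yr

Box A: F(A→B) = (18570 + 19130) − 8379 = 29321 t/yr.
Box B: F(B→C) = (29321 + 19810) − 10230 = 38901 t/yr.
Box C: F(C→D) = (38901 + 22300) − 12170 = 49031 t/yr.
Box D: F(D→E) = (49031 + 33960) − 18030 = 64961 t/yr.
Box E: F(E→F) = (64961 + 28710) − 39990 = 53681 t/yr.
Box F throughput = its input = 53681 t/yr; τ = 24710 / 53681 = 0.4603 yr.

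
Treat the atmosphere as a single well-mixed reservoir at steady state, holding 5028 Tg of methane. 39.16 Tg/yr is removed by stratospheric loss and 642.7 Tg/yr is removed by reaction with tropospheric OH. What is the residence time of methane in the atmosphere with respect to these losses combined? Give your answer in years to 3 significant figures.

Total removal = 39.16 + 642.7 = 681.86 Tg/yr.
τ = M / ΣF_out = 5028 / 681.86 = 7.374 yr.

7.37 yr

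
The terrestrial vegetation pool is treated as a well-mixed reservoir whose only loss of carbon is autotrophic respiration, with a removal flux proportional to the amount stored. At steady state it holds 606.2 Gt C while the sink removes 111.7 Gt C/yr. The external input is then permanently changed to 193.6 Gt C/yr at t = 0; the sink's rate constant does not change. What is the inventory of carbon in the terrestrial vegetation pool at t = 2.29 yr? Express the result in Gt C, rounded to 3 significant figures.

Residence time τ = M₀/F₀ = 5.427 yr. The eventual steady state is M_∞ = M₀·(F₁/F₀) = 606.2 × 193.6/111.7 = 1050.7 Gt C.
The anomaly ΔM(t) = M(t) − M_∞ decays as ΔM₀·e^(−t/τ) with ΔM₀ = 606.2 − 1050.7 = −444.5 Gt C.
At t = 2.29 yr, e^(−t/τ) = e^(−0.4220) = 0.6558, so ΔM = −291.5 Gt C and M = 1050.7 − 291.5 = 759.21 Gt C.

759 Gt C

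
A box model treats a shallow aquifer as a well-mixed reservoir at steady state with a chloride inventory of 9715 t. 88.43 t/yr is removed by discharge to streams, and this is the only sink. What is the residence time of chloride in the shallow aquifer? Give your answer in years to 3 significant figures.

τ = M / F = 9715 / 88.43 = 109.9 yr.

110 yr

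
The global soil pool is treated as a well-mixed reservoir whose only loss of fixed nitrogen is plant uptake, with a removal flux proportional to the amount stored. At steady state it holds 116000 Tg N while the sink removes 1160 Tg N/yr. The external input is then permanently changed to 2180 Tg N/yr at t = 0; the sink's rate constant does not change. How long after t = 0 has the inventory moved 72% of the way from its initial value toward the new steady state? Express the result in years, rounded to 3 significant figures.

127 yr

τ = M₀/F₀ = 116000/1160 = 100.0 yr.
The remaining gap fraction is e^(−t/τ); 72% covered ⇒ e^(−t/τ) = 0.280.
t = −τ ln(0.280) = 100.0 × 1.273 = 127.3 yr.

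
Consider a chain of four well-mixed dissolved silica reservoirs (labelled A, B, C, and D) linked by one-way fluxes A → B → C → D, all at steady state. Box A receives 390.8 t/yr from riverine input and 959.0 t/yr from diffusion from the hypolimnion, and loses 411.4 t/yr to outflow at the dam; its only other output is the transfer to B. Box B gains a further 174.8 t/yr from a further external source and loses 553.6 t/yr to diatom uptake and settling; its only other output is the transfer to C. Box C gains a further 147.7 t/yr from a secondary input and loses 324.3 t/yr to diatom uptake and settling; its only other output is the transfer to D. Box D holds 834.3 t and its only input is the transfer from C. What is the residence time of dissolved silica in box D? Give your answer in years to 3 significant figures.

2.18 yr

Box A: F(A→B) = (390.8 + 959.0) − 411.4 = 938.40 t/yr.
Box B: F(B→C) = (938.40 + 174.8) − 553.6 = 559.60 t/yr.
Box C: F(C→D) = (559.60 + 147.7) − 324.3 = 383.00 t/yr.
Box D throughput = its input = 383.00 t/yr; τ = 834.3 / 383.00 = 2.178 yr.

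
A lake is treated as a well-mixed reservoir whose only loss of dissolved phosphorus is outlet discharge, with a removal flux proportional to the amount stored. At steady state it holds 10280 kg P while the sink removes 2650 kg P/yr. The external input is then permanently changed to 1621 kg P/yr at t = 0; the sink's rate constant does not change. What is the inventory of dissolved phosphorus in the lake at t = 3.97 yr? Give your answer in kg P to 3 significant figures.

7720 kg P

τ = M₀/F₀ = 10280/2650 = 3.879 yr; rate constant k = 1/τ.
New steady state M_∞ = F₁/k = F₁·τ = 1621 × 3.879 = 6288.3 kg P.
M(t) = M_∞ + (M₀ − M_∞)·e^(−t/τ); t/τ = 3.97/3.879 = 1.023, so e^(−t/τ) = 0.3594.
M(t) = 6288.3 + 3992 × 0.3594 = 7722.8 kg P.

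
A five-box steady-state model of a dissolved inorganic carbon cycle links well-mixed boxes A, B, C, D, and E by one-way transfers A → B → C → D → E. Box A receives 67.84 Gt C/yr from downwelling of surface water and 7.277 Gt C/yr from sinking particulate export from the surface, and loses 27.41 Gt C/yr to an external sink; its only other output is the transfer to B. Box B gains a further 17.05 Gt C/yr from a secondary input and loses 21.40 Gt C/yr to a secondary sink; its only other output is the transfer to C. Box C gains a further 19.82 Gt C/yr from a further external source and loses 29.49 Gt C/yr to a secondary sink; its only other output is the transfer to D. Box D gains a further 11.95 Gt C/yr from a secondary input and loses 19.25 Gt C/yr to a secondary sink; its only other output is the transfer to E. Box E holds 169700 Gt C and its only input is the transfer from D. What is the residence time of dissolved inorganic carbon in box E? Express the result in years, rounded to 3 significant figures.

6430 yr

Box A: F(A→B) = (67.84 + 7.277) − 27.41 = 47.707 Gt C/yr.
Box B: F(B→C) = (47.707 + 17.05) − 21.40 = 43.357 Gt C/yr.
Box C: F(C→D) = (43.357 + 19.82) − 29.49 = 33.687 Gt C/yr.
Box D: F(D→E) = (33.687 + 11.95) − 19.25 = 26.387 Gt C/yr.
Box E throughput = its input = 26.387 Gt C/yr; τ = 169700 / 26.387 = 6431 yr.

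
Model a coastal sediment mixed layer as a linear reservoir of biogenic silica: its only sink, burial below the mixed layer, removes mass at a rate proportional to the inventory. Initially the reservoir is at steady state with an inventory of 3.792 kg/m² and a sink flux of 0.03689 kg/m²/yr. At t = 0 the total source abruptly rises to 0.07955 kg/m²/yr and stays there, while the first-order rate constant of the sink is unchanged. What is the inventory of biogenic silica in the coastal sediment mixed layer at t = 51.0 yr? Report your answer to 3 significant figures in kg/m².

τ = M₀/F₀ = 3.792/0.03689 = 102.8 yr; rate constant k = 1/τ.
New steady state M_∞ = F₁/k = F₁·τ = 0.07955 × 102.8 = 8.1771 kg/m².
M(t) = M_∞ + (M₀ − M_∞)·e^(−t/τ); t/τ = 51.0/102.8 = 0.4961, so e^(−t/τ) = 0.6089.
M(t) = 8.1771 − 4.385 × 0.6089 = 5.5071 kg/m².

5.51 kg/m²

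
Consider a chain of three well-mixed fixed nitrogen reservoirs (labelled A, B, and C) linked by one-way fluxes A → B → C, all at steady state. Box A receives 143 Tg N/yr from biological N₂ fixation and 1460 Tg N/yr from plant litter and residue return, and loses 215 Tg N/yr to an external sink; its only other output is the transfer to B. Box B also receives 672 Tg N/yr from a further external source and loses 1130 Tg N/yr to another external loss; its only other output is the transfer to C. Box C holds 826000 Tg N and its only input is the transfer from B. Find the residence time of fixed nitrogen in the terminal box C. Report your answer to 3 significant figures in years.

Box A: F(A→B) = (143 + 1460) − 215 = 1388.0 Tg N/yr.
Box B: F(B→C) = (1388.0 + 672) − 1130 = 930.00 Tg N/yr.
Box C throughput = its input = 930.00 Tg N/yr; τ = 826000 / 930.00 = 888.2 yr.

888 yr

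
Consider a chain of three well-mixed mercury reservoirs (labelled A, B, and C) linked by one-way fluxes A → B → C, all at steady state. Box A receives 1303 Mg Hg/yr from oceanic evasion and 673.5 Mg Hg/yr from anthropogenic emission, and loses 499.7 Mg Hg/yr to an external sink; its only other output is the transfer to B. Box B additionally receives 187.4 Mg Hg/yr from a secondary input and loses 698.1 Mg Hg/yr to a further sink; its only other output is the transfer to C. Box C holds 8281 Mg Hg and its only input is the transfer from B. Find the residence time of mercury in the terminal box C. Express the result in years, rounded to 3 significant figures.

Box A: F(A→B) = (1303 + 673.5) − 499.7 = 1476.8 Mg Hg/yr.
Box B: F(B→C) = (1476.8 + 187.4) − 698.1 = 966.10 Mg Hg/yr.
Box C throughput = its input = 966.10 Mg Hg/yr; τ = 8281 / 966.10 = 8.572 yr.

8.57 yr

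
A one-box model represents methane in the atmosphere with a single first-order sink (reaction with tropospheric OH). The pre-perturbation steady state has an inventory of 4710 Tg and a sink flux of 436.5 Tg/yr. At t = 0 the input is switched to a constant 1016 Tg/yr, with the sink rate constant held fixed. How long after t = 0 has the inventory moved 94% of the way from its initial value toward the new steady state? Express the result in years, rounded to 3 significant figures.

τ = M₀/F₀ = 4710/436.5 = 10.79 yr.
The remaining gap fraction is e^(−t/τ); 94% covered ⇒ e^(−t/τ) = 0.0600.
t = −τ ln(0.0600) = 10.79 × 2.813 = 30.36 yr.

30.4 yr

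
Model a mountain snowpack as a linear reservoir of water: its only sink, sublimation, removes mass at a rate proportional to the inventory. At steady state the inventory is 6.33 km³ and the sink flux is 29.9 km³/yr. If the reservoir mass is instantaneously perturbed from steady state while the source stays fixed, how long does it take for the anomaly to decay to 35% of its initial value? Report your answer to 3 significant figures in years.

0.222 yr

For a linear reservoir the anomaly decays as exp(−t/τ) with τ = M/F = 6.33/29.9 = 0.2117 yr.
exp(−t/τ) = 0.35 ⇒ t = −τ ln(0.35) = 0.2117 × 1.050 = 0.2223 yr.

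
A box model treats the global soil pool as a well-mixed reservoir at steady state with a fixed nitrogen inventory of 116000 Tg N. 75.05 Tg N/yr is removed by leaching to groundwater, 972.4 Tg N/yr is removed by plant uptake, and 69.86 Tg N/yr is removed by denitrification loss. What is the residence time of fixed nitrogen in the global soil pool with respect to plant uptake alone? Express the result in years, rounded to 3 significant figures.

119 yr

Residence time with respect to a single sink: τ = M / F_sink.
τ = 116000 / 972.4 = 119.3 yr.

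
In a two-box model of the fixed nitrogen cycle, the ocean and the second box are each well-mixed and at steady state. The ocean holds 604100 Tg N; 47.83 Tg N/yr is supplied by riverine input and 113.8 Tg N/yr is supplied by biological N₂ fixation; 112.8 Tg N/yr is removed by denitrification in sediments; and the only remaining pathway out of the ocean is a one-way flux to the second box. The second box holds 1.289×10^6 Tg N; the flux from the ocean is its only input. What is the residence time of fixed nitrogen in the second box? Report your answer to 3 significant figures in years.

26400 yr

Balance the ocean: ΣF_in = 47.83 + 113.8 = 161.63 Tg N/yr.
Flux to the second box = ΣF_in − (112.8) = 48.830 Tg N/yr.
At steady state the output of the second box equals its input, 48.830 Tg N/yr.
τ = M / F = 1.289×10^6 / 48.830 = 26400 yr.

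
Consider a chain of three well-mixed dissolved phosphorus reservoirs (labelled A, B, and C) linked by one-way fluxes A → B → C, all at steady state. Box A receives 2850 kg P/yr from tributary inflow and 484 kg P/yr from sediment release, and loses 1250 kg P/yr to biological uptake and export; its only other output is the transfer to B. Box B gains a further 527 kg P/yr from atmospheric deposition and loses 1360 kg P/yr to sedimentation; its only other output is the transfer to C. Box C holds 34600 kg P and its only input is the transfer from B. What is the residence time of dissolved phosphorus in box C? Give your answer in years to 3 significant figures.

27.7 yr

Box A: F(A→B) = (2850 + 484) − 1250 = 2084.0 kg P/yr.
Box B: F(B→C) = (2084.0 + 527) − 1360 = 1251.0 kg P/yr.
Box C throughput = its input = 1251.0 kg P/yr; τ = 34600 / 1251.0 = 27.66 yr.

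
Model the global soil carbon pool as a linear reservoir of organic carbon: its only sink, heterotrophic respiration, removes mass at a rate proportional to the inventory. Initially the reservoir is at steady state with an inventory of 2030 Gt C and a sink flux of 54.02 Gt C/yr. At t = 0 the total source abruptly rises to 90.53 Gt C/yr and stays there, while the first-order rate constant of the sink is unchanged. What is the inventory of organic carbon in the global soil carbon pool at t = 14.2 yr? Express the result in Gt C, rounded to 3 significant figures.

τ = M₀/F₀ = 2030/54.02 = 37.58 yr; rate constant k = 1/τ.
New steady state M_∞ = F₁/k = F₁·τ = 90.53 × 37.58 = 3402.0 Gt C.
M(t) = M_∞ + (M₀ − M_∞)·e^(−t/τ); t/τ = 14.2/37.58 = 0.3779, so e^(−t/τ) = 0.6853.
M(t) = 3402.0 − 1372 × 0.6853 = 2461.7 Gt C.

2460 Gt C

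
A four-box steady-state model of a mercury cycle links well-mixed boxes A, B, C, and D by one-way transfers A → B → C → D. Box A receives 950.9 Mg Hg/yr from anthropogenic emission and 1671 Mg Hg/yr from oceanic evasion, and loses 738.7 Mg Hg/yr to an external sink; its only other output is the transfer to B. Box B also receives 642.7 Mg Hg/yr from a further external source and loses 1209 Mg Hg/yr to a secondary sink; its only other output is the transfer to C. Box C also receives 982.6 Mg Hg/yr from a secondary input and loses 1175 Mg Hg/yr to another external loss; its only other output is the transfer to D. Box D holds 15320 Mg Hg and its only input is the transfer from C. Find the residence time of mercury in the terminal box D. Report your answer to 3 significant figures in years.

Box A: F(A→B) = (950.9 + 1671) − 738.7 = 1883.2 Mg Hg/yr.
Box B: F(B→C) = (1883.2 + 642.7) − 1209 = 1316.9 Mg Hg/yr.
Box C: F(C→D) = (1316.9 + 982.6) − 1175 = 1124.5 Mg Hg/yr.
Box D throughput = its input = 1124.5 Mg Hg/yr; τ = 15320 / 1124.5 = 13.62 yr.

13.6 yr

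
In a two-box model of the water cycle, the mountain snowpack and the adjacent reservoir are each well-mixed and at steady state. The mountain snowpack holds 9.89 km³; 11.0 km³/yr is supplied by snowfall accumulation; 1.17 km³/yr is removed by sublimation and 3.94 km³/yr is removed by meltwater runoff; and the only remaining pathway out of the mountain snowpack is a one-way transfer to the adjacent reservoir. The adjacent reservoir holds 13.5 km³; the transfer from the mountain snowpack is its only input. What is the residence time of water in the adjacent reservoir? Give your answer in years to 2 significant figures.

2.3 yr

Balance the mountain snowpack: ΣF_in = 11.000 km³/yr.
Transfer to the adjacent reservoir = ΣF_in − (1.17 + 3.94) = 5.8900 km³/yr.
At steady state the output of the adjacent reservoir equals its input, 5.8900 km³/yr.
τ = M / F = 13.5 / 5.8900 = 2.292 yr.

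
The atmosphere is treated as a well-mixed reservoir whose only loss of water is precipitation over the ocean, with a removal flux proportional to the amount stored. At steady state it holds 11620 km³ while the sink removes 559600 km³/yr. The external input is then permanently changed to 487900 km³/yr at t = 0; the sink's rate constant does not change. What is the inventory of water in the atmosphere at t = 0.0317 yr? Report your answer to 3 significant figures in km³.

The sink rate constant is k = F₀/M₀ = 559600/11620 = 48.16 yr⁻¹.
Solving dM/dt = F₁ − kM with M(0) = M₀ gives M(t) = F₁/k + (M₀ − F₁/k)·e^(−kt).
F₁/k = 487900/48.16 = 10131 km³; kt = 48.16 × 0.0317 = 1.527, e^(−kt) = 0.2173.
M(0.0317) = 10131 + (11620 − 10131) × 0.2173 = 10131 + 323.5 = 10455 km³.

10500 km³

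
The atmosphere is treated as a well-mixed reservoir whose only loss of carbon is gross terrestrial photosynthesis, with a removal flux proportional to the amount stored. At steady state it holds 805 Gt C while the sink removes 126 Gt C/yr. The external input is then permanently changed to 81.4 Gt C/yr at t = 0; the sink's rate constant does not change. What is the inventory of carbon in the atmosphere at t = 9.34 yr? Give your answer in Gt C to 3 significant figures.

586 Gt C

Residence time τ = M₀/F₀ = 6.389 yr. The eventual steady state is M_∞ = M₀·(F₁/F₀) = 805 × 81.4/126 = 520.06 Gt C.
The anomaly ΔM(t) = M(t) − M_∞ decays as ΔM₀·e^(−t/τ) with ΔM₀ = 805 − 520.06 = 284.9 Gt C.
At t = 9.34 yr, e^(−t/τ) = e^(−1.462) = 0.2318, so ΔM = 66.05 Gt C and M = 520.06 + 66.05 = 586.10 Gt C.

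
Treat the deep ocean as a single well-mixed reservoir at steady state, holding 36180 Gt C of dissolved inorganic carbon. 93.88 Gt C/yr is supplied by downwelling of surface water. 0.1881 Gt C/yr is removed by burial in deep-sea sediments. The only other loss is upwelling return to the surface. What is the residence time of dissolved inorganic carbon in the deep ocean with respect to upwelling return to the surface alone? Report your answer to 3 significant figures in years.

386 yr

At steady state ΣF_in = ΣF_out.
ΣF_in = 93.880 Gt C/yr.
Upwelling return to the surface flux = ΣF_in − (0.1881) = 93.880 − 0.1881 = 93.69 Gt C/yr.
τ = M / F = 36180 / 93.69 = 386.2 yr.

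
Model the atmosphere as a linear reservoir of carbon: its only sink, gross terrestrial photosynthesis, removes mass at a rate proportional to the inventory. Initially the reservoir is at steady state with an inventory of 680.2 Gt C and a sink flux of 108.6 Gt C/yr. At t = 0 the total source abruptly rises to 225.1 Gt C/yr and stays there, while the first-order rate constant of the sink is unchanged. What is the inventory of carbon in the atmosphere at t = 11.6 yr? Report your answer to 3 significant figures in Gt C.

1300 Gt C

Residence time τ = M₀/F₀ = 6.263 yr. The eventual steady state is M_∞ = M₀·(F₁/F₀) = 680.2 × 225.1/108.6 = 1409.9 Gt C.
The anomaly ΔM(t) = M(t) − M_∞ decays as ΔM₀·e^(−t/τ) with ΔM₀ = 680.2 − 1409.9 = −729.7 Gt C.
At t = 11.6 yr, e^(−t/τ) = e^(−1.852) = 0.1569, so ΔM = −114.5 Gt C and M = 1409.9 − 114.5 = 1295.4 Gt C.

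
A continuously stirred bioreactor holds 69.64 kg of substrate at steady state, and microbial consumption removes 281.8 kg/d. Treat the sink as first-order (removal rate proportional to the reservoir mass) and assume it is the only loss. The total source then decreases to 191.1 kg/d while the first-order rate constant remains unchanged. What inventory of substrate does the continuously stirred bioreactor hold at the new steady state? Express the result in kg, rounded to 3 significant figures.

Rate constant k = F/M = 281.8 / 69.64 = 4.047 d⁻¹.
At the new steady state, source = k·M_new ⇒ M_new = 191.1 / 4.047 = 47.23 kg.
(Equivalently M_new = M × F_new/F_old = 69.64 × 191.1/281.8.)

47.2 kg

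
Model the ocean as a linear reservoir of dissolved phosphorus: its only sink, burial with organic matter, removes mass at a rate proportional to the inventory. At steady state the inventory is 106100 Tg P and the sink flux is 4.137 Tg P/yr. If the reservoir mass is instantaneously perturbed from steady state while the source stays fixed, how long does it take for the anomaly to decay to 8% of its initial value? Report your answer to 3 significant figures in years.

64800 yr

For a linear reservoir the anomaly decays as exp(−t/τ) with τ = M/F = 106100/4.137 = 25650 yr.
exp(−t/τ) = 0.08 ⇒ t = −τ ln(0.08) = 25650 × 2.526 = 64780 yr.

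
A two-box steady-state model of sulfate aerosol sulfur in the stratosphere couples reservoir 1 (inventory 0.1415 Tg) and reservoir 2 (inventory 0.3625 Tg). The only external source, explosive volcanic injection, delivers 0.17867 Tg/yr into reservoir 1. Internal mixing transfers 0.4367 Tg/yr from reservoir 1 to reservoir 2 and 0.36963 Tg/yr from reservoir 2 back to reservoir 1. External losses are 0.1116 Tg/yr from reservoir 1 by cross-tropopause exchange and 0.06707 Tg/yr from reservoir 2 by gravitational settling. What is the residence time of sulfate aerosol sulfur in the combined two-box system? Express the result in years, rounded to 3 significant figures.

Residence time in the combined system uses the total inventory and the total *external* removal — internal exchanges between the two boxes cancel.
M_total = 0.1415 + 0.3625 = 0.50400 Tg.
ΣF_external_out = 0.1116 + 0.06707 = 0.17867 Tg/yr.
τ = M_total / ΣF_ext = 0.50400 / 0.17867 = 2.821 yr.

2.82 yr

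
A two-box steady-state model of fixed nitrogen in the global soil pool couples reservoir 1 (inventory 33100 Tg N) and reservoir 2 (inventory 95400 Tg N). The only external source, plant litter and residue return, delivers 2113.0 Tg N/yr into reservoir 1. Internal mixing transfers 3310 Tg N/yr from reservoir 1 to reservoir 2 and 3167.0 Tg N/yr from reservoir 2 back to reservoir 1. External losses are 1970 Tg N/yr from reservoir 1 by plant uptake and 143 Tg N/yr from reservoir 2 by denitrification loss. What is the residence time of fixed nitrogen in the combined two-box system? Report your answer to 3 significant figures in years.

60.8 yr

Residence time in the combined system uses the total inventory and the total *external* removal — internal exchanges between the two boxes cancel.
M_total = 33100 + 95400 = 128500 Tg N.
ΣF_external_out = 1970 + 143 = 2113.0 Tg N/yr.
τ = M_total / ΣF_ext = 128500 / 2113.0 = 60.81 yr.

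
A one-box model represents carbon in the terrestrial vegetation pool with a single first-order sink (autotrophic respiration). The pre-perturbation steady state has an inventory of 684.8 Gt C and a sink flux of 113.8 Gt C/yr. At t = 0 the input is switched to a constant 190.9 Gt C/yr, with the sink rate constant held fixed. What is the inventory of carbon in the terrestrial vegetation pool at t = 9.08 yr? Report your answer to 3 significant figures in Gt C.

The sink rate constant is k = F₀/M₀ = 113.8/684.8 = 0.1662 yr⁻¹.
Solving dM/dt = F₁ − kM with M(0) = M₀ gives M(t) = F₁/k + (M₀ − F₁/k)·e^(−kt).
F₁/k = 190.9/0.1662 = 1148.8 Gt C; kt = 0.1662 × 9.08 = 1.509, e^(−kt) = 0.2212.
M(9.08) = 1148.8 + (684.8 − 1148.8) × 0.2212 = 1148.8 − 102.6 = 1046.2 Gt C.

1050 Gt C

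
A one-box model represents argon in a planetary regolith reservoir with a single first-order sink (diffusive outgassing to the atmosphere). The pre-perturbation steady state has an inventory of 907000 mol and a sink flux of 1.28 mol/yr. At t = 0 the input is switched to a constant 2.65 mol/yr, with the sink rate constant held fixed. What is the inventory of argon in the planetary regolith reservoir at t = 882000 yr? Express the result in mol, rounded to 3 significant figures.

τ = M₀/F₀ = 907000/1.28 = 708600 yr; rate constant k = 1/τ.
New steady state M_∞ = F₁/k = F₁·τ = 2.65 × 708600 = 1.8778×10^6 mol.
M(t) = M_∞ + (M₀ − M_∞)·e^(−t/τ); t/τ = 882000/708600 = 1.245, so e^(−t/τ) = 0.2880.
M(t) = 1.8778×10^6 − 970800 × 0.2880 = 1.5982×10^6 mol.

1.60×10^6 mol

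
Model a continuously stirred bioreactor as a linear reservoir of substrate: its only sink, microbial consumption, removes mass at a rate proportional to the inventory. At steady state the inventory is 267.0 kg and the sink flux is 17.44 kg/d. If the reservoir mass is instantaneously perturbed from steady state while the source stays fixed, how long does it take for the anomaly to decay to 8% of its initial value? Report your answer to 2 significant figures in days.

39 d

For a linear reservoir the anomaly decays as exp(−t/τ) with τ = M/F = 267.0/17.44 = 15.31 d.
exp(−t/τ) = 0.08 ⇒ t = −τ ln(0.08) = 15.31 × 2.526 = 38.67 d.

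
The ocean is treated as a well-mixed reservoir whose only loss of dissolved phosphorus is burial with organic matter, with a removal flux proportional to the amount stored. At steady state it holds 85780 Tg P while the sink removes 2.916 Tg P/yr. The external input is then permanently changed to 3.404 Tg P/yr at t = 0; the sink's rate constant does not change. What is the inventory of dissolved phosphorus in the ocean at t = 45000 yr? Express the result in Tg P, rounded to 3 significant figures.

97000 Tg P

τ = M₀/F₀ = 85780/2.916 = 29420 yr; rate constant k = 1/τ.
New steady state M_∞ = F₁/k = F₁·τ = 3.404 × 29420 = 100140 Tg P.
M(t) = M_∞ + (M₀ − M_∞)·e^(−t/τ); t/τ = 45000/29420 = 1.530, so e^(−t/τ) = 0.2166.
M(t) = 100140 − 14360 × 0.2166 = 97026 Tg P.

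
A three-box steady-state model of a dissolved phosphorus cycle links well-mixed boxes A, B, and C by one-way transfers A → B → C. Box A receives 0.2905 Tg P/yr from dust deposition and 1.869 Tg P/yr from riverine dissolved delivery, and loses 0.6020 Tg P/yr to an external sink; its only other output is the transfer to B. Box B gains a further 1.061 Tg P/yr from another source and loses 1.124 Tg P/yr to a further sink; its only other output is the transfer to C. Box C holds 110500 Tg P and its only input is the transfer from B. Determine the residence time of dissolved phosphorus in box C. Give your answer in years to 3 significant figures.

73900 yr

Box A: F(A→B) = (0.2905 + 1.869) − 0.6020 = 1.5575 Tg P/yr.
Box B: F(B→C) = (1.5575 + 1.061) − 1.124 = 1.4945 Tg P/yr.
Box C throughput = its input = 1.4945 Tg P/yr; τ = 110500 / 1.4945 = 73940 yr.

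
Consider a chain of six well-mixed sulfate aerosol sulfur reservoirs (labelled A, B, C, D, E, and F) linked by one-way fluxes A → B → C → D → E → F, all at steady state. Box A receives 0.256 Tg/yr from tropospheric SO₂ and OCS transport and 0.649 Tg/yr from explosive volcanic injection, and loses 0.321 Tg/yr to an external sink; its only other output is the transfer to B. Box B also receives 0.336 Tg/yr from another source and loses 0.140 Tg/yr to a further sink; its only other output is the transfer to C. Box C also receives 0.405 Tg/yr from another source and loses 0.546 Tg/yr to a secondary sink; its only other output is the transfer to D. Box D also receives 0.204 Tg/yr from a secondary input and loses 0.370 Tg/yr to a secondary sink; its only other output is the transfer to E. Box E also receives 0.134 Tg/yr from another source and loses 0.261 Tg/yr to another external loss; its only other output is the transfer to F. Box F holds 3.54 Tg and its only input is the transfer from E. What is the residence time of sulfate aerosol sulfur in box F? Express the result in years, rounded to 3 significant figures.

10.2 yr

Box A: F(A→B) = (0.256 + 0.649) − 0.321 = 0.58400 Tg/yr.
Box B: F(B→C) = (0.58400 + 0.336) − 0.140 = 0.78000 Tg/yr.
Box C: F(C→D) = (0.78000 + 0.405) − 0.546 = 0.63900 Tg/yr.
Box D: F(D→E) = (0.63900 + 0.204) − 0.370 = 0.47300 Tg/yr.
Box E: F(E→F) = (0.47300 + 0.134) − 0.261 = 0.34600 Tg/yr.
Box F throughput = its input = 0.34600 Tg/yr; τ = 3.54 / 0.34600 = 10.23 yr.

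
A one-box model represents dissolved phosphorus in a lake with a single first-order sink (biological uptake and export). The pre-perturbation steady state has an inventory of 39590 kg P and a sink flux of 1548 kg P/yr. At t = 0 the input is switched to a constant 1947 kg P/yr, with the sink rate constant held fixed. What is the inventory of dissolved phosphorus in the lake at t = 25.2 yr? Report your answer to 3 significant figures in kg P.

46000 kg P

τ = M₀/F₀ = 39590/1548 = 25.57 yr; rate constant k = 1/τ.
New steady state M_∞ = F₁/k = F₁·τ = 1947 × 25.57 = 49794 kg P.
M(t) = M_∞ + (M₀ − M_∞)·e^(−t/τ); t/τ = 25.2/25.57 = 0.9853, so e^(−t/τ) = 0.3733.
M(t) = 49794 − 10200 × 0.3733 = 45985 kg P.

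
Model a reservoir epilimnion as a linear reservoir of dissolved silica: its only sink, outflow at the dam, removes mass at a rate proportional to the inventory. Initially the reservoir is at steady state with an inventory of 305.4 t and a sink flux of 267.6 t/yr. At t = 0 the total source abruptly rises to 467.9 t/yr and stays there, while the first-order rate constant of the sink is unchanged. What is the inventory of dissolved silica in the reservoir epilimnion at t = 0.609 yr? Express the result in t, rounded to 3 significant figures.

Residence time τ = M₀/F₀ = 1.141 yr. The eventual steady state is M_∞ = M₀·(F₁/F₀) = 305.4 × 467.9/267.6 = 533.99 t.
The anomaly ΔM(t) = M(t) − M_∞ decays as ΔM₀·e^(−t/τ) with ΔM₀ = 305.4 − 533.99 = −228.6 t.
At t = 0.609 yr, e^(−t/τ) = e^(−0.5336) = 0.5865, so ΔM = −134.1 t and M = 533.99 − 134.1 = 399.93 t.

400 t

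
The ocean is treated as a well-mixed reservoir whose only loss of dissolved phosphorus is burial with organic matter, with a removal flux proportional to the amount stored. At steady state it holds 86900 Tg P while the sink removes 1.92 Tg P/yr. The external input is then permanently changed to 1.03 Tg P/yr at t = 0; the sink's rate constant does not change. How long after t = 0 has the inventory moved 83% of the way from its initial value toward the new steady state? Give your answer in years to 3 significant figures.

τ = M₀/F₀ = 86900/1.92 = 45260 yr.
The remaining gap fraction is e^(−t/τ); 83% covered ⇒ e^(−t/τ) = 0.170.
t = −τ ln(0.170) = 45260 × 1.772 = 80200 yr.

80200 yr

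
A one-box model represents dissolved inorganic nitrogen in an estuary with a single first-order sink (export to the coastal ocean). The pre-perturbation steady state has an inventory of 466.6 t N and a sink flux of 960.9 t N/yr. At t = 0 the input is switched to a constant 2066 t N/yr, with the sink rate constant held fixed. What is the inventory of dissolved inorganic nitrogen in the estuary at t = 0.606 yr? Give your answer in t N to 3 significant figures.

τ = M₀/F₀ = 466.6/960.9 = 0.4856 yr; rate constant k = 1/τ.
New steady state M_∞ = F₁/k = F₁·τ = 2066 × 0.4856 = 1003.2 t N.
M(t) = M_∞ + (M₀ − M_∞)·e^(−t/τ); t/τ = 0.606/0.4856 = 1.248, so e^(−t/τ) = 0.2871.
M(t) = 1003.2 − 536.6 × 0.2871 = 849.17 t N.

849 t N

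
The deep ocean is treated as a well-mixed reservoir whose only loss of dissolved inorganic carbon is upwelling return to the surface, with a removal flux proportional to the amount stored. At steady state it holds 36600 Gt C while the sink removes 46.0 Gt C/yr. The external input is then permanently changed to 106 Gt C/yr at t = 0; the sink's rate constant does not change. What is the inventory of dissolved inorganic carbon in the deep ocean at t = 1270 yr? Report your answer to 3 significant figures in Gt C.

Residence time τ = M₀/F₀ = 795.7 yr. The eventual steady state is M_∞ = M₀·(F₁/F₀) = 36600 × 106/46.0 = 84339 Gt C.
The anomaly ΔM(t) = M(t) − M_∞ decays as ΔM₀·e^(−t/τ) with ΔM₀ = 36600 − 84339 = −47740 Gt C.
At t = 1270 yr, e^(−t/τ) = e^(−1.596) = 0.2027, so ΔM = −9675 Gt C and M = 84339 − 9675 = 74664 Gt C.

74700 Gt C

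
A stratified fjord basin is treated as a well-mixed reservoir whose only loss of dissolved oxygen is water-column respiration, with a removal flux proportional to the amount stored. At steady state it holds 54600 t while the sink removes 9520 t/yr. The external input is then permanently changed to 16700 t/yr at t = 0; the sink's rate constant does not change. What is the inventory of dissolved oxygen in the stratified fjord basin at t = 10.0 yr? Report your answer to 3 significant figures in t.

The sink rate constant is k = F₀/M₀ = 9520/54600 = 0.1744 yr⁻¹.
Solving dM/dt = F₁ − kM with M(0) = M₀ gives M(t) = F₁/k + (M₀ − F₁/k)·e^(−kt).
F₁/k = 16700/0.1744 = 95779 t; kt = 0.1744 × 10.0 = 1.744, e^(−kt) = 0.1749.
M(10.0) = 95779 + (54600 − 95779) × 0.1749 = 95779 − 7202 = 88577 t.

88600 t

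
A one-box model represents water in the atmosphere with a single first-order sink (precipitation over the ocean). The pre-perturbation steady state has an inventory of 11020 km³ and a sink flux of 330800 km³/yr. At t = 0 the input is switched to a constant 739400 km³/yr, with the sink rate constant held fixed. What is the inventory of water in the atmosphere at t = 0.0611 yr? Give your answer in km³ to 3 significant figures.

22500 km³

τ = M₀/F₀ = 11020/330800 = 0.03331 yr; rate constant k = 1/τ.
New steady state M_∞ = F₁/k = F₁·τ = 739400 × 0.03331 = 24632 km³.
M(t) = M_∞ + (M₀ − M_∞)·e^(−t/τ); t/τ = 0.0611/0.03331 = 1.834, so e^(−t/τ) = 0.1598.
M(t) = 24632 − 13610 × 0.1598 = 22457 km³.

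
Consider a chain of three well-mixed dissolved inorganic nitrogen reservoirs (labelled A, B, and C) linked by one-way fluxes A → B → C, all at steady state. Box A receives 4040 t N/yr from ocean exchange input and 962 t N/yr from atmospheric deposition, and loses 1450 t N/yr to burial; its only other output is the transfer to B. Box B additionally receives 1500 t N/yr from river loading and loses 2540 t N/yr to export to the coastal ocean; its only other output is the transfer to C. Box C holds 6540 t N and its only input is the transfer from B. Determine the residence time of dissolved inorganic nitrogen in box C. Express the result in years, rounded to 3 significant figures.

2.60 yr

Box A: F(A→B) = (4040 + 962) − 1450 = 3552.0 t N/yr.
Box B: F(B→C) = (3552.0 + 1500) − 2540 = 2512.0 t N/yr.
Box C throughput = its input = 2512.0 t N/yr; τ = 6540 / 2512.0 = 2.604 yr.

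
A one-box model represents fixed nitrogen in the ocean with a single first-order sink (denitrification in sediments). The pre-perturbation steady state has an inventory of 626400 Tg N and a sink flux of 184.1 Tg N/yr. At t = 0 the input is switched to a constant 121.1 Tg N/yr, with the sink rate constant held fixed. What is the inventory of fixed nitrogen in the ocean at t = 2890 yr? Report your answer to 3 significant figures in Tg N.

The sink rate constant is k = F₀/M₀ = 184.1/626400 = 0.0002939 yr⁻¹.
Solving dM/dt = F₁ − kM with M(0) = M₀ gives M(t) = F₁/k + (M₀ − F₁/k)·e^(−kt).
F₁/k = 121.1/0.0002939 = 412040 Tg N; kt = 0.0002939 × 2890 = 0.8494, e^(−kt) = 0.4277.
M(2890) = 412040 + (626400 − 412040) × 0.4277 = 412040 + 91680 = 503720 Tg N.

504000 Tg N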